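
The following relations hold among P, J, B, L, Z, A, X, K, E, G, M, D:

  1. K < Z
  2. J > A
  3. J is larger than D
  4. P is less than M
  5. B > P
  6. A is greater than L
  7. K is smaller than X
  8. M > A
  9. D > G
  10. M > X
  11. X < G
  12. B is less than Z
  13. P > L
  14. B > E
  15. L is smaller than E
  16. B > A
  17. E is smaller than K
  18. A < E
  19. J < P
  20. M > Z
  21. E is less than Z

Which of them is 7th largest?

Piecing the relations together gives one ordering: L < A < E < K < X < G < D < J < P < B < Z < M.
The 7th largest is G.

G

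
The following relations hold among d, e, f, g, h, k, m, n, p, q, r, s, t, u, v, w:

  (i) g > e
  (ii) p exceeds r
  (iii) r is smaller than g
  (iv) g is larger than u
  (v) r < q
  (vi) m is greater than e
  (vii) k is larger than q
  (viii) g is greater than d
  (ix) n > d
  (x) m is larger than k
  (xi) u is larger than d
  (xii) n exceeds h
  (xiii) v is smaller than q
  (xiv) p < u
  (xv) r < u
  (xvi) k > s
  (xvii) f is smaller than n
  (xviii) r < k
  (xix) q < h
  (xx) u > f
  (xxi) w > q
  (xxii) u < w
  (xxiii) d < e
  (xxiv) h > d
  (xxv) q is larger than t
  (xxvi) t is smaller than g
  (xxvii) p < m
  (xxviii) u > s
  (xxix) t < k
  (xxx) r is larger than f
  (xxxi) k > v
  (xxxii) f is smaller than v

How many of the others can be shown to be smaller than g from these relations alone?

8

From g the given relations immediately reach r, t, d, e, u.
From those, f, p, s — 8 in total.
No other element is forced below g by the given relations, so the count is 8.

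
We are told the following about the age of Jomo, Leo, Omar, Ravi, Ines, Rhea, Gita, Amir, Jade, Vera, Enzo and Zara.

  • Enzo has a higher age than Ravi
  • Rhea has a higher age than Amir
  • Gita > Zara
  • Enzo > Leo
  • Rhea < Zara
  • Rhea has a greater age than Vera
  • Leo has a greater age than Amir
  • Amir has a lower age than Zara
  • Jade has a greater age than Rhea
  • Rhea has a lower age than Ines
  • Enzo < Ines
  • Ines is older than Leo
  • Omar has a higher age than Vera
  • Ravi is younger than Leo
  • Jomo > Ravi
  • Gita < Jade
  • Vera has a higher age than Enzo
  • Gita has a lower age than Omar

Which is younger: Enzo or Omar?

Enzo

Enzo < Vera and Vera < Rhea give Enzo < Rhea.
With Rhea < Zara: Enzo < Vera < Rhea < Zara.
With Zara < Gita: Enzo < Vera < Rhea < Zara < Gita.
Then Gita < Omar extends the chain to Omar.
So Enzo < Omar; Enzo is the younger of the two.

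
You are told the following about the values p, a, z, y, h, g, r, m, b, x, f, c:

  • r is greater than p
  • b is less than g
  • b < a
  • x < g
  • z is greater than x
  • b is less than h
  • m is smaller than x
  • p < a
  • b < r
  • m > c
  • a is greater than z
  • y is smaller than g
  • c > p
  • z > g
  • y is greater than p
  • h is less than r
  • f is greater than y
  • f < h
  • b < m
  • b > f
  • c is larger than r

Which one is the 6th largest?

c

Chaining the given pairs: p < y < f < b < h < r < c < m < x < g < z < a.
The 6th largest is c.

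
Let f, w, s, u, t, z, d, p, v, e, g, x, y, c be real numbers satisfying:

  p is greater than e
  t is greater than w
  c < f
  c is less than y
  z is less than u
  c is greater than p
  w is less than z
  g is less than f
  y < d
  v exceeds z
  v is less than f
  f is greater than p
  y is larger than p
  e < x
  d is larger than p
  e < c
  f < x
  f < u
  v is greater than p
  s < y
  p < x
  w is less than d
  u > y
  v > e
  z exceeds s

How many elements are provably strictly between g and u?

1

The relations place g below u. An element lies strictly between them when it is forced above g and also forced below u.
Above g: {f, x}. Below u: {e, p, s, w, z, v, c, f, y}.
Intersection: {f} — 1.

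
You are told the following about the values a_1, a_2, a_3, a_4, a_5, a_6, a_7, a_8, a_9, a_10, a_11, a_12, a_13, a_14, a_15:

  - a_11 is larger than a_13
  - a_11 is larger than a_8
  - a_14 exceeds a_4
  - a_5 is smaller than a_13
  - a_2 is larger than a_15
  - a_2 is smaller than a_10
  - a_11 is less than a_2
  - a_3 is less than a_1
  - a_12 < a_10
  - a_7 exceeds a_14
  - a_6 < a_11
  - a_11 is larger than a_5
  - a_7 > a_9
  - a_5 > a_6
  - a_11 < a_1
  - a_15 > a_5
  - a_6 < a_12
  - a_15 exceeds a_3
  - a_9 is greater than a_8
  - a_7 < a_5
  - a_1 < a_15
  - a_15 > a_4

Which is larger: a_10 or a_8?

a_10

Following the relations from a_8: a_8 < a_9 < a_7 < a_5 < a_13 < a_11 < a_1 < a_15 < a_2 < a_10.
So a_8 < a_10; a_10 is the larger of the two.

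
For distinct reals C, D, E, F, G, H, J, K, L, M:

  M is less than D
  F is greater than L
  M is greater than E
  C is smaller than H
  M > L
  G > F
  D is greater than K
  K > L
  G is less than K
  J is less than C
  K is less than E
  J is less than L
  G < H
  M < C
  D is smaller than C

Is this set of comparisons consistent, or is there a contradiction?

consistent

Every relation is compatible with J < L < F < G < K < E < M < D < C < H; the set is consistent.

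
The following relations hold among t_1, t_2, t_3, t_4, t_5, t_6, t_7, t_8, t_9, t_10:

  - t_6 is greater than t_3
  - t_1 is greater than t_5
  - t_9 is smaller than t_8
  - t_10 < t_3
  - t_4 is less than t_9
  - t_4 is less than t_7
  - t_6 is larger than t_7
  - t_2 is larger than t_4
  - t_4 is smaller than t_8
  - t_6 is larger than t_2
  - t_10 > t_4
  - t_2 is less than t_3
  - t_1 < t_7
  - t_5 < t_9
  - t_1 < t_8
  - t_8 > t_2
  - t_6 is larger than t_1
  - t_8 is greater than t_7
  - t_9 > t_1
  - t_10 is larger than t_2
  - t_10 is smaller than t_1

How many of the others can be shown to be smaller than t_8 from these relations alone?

From t_8 the given relations immediately reach t_4, t_2, t_1, t_7, t_9.
From those, t_5, t_10 — 7 in total.
No other element is forced below t_8 by the given relations, so the count is 7.

7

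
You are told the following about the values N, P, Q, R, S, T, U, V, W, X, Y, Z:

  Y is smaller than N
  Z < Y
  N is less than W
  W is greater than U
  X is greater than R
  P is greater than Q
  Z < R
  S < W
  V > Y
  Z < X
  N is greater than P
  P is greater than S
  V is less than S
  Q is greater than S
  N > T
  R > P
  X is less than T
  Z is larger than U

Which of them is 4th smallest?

V

The consecutive relations fix a unique order: U < Z < Y < V < S < Q < P < R < X < T < N < W.
The 4th smallest is V.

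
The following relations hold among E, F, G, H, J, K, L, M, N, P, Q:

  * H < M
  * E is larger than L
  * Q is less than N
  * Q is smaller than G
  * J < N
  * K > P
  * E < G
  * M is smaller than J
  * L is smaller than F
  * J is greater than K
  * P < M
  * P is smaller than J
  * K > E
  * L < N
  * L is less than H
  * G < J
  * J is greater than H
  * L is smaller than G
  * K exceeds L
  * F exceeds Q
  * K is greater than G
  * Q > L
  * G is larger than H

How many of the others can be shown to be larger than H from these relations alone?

From H the given relations immediately reach M, G, J.
From those, K, N — 5 in total.
Nothing else is reachable above H; 5 in all.

5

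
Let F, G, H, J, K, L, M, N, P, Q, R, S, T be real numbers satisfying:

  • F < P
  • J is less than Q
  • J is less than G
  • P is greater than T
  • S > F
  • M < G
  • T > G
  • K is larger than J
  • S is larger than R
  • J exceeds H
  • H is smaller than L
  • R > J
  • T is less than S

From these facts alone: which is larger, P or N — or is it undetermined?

Following every chain through N: nothing is chained to N.
P is not reached, and no chain runs the other way from P to N.
So the given relations leave the order of N and P undetermined.

undetermined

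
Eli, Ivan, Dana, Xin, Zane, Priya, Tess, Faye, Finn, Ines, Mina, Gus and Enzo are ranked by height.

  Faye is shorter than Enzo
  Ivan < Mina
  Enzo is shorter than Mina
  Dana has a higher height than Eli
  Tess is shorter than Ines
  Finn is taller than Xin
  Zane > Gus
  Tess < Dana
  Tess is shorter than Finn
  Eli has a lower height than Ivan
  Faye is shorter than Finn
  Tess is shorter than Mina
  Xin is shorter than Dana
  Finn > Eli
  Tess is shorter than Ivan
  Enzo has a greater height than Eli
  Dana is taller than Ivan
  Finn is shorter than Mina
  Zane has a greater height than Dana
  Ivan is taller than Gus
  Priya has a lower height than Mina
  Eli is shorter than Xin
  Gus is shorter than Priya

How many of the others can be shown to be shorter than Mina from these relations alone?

The elements the relations force below Mina are Eli, Faye, Xin, Tess, Gus, Ivan, Priya, Enzo, Finn — no chain reaches any other.
That is 9.

9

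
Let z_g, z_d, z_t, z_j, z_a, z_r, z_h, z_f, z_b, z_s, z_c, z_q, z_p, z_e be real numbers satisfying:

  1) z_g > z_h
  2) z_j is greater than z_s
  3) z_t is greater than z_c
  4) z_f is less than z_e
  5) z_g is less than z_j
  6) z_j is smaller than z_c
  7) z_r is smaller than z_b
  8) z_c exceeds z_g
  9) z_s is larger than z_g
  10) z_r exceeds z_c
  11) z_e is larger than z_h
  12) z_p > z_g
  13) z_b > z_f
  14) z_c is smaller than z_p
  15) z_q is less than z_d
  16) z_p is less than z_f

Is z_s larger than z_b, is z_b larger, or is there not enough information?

z_b

z_s < z_j < z_c < z_r < z_b, by transitivity through z_j, z_c, z_r.
So z_b is larger.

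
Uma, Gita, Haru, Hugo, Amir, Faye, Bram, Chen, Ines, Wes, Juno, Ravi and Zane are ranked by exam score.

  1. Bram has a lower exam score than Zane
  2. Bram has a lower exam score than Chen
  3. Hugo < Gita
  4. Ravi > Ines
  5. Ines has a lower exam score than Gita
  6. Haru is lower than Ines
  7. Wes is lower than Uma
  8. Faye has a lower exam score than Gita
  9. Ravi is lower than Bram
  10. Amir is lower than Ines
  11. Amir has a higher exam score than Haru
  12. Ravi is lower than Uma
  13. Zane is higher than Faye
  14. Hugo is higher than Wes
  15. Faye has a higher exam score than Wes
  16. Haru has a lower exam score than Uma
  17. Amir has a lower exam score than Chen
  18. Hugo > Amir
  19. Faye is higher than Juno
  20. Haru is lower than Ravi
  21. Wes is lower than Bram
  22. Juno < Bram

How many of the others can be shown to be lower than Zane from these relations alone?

From Zane the given relations immediately reach Bram, Faye.
From those, Ravi, Wes, Juno — 5 in total.
From those, Haru, Ines — 7 in total.
From those, Amir — 8 in total.
Nothing else is reachable below Zane; 8 in all.

8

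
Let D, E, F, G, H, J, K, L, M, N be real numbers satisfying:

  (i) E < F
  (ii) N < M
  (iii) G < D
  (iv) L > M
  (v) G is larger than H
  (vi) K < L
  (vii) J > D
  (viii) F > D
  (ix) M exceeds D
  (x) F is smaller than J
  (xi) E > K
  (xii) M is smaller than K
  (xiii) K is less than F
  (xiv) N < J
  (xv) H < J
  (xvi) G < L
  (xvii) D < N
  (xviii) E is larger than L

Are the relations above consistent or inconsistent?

consistent

The single ordering H < G < D < N < M < K < L < E < F < J satisfies every listed relation, so no contradiction arises.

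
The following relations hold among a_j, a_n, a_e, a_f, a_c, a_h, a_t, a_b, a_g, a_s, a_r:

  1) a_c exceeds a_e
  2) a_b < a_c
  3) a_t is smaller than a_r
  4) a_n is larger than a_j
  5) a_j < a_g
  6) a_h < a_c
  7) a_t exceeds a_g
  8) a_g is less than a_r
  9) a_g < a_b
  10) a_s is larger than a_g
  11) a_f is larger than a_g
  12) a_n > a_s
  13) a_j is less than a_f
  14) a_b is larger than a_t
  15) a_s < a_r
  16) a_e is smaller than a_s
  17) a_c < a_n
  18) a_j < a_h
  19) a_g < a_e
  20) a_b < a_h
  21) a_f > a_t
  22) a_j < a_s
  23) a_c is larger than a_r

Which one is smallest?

a_j

a_g is not least since a_j < a_g; a_t is not least since a_g < a_t; a_f is not least since a_g < a_f; a_e is not least since a_g < a_e; a_s is not least since a_j < a_s; a_r is not least since a_g < a_r; a_b is not least since a_t < a_b; a_h is not least since a_j < a_h; a_c is not least since a_e < a_c; a_n is not least since a_s < a_n.
Only a_j has nothing below it, so a_j is the smallest.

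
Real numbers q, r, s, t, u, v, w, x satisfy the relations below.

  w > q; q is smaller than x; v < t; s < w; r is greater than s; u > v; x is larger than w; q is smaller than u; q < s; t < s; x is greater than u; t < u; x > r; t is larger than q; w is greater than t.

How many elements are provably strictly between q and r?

The relations place q below r. An element lies strictly between them when it is forced above q and also forced below r.
Above q: {t, s, w, u, x}. Below r: {v, t, s}.
Intersection: {t, s} — 2.

2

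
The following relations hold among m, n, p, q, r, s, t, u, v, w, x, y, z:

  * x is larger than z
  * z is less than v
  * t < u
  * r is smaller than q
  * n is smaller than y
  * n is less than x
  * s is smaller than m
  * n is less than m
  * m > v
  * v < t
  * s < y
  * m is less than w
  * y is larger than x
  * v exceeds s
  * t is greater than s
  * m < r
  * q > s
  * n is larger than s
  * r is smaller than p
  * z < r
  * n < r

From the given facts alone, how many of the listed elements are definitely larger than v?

7

Directly above v: m, t.
One step further: r, w, u (5 so far).
One step further: p, q (7 so far).
No other element is forced above v by the given relations, so the count is 7.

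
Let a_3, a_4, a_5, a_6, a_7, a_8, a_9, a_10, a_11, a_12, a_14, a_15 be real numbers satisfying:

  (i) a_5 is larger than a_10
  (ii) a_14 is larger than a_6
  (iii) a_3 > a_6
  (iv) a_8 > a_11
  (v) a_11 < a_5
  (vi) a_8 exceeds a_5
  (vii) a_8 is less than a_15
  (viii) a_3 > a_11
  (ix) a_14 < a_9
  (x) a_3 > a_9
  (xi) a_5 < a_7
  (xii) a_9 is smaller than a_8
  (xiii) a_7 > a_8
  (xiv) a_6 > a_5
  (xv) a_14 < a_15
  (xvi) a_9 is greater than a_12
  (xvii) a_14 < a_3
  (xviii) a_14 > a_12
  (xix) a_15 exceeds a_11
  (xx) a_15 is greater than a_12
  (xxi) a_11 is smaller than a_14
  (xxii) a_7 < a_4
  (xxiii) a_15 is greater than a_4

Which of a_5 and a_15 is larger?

a_15

The relevant relations are a_5 < a_6; a_6 < a_14; a_14 < a_9; a_9 < a_8; a_8 < a_7; a_7 < a_4; a_4 < a_15.
Chaining these gives a_5 < a_6 < a_14 < a_9 < a_8 < a_7 < a_4 < a_15.
So a_5 < a_15; a_15 is the larger of the two.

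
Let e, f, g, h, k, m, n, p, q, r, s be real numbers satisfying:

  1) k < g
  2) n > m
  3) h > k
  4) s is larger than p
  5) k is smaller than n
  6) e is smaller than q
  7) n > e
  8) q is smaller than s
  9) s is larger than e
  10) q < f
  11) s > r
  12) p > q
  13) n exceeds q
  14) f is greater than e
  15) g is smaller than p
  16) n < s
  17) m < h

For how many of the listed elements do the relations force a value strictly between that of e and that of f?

1

Chaining upward from e reaches: q, n, p, s.
Chaining downward from f reaches: q.
Strictly between e and f are those in both lists: q — 1 element.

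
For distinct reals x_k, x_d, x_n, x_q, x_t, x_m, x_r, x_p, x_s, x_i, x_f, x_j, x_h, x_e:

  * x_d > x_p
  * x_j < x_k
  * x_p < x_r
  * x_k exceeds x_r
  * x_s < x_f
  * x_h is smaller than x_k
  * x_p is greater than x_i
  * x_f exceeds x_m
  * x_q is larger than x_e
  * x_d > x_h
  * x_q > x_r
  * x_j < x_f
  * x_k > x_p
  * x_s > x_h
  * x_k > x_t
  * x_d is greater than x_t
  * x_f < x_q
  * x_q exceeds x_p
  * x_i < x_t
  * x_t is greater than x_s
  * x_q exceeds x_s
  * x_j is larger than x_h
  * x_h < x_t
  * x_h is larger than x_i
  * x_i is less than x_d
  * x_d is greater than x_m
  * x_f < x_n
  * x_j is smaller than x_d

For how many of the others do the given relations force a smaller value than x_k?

7

Directly below x_k: x_p, x_h, x_t, x_r, x_j.
One step further: x_i, x_s (7 so far).
No other element is forced below x_k by the given relations, so the count is 7.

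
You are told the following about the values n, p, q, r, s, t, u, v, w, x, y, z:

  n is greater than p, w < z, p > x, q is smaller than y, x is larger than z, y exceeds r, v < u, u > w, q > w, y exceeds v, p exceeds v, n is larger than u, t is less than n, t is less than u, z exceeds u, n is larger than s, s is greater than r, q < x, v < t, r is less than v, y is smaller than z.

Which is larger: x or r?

x

r < v < t < u < z < x, by transitivity through v, t, u, z.
So r < x; x is the larger of the two.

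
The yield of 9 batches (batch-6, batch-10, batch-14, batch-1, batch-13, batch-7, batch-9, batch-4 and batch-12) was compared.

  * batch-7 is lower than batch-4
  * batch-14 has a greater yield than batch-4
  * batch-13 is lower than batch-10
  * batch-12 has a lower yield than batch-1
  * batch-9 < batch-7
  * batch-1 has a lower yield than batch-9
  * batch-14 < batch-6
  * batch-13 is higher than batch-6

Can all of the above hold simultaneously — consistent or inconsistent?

Every relation is compatible with batch-12 < batch-1 < batch-9 < batch-7 < batch-4 < batch-14 < batch-6 < batch-13 < batch-10; the set is consistent.

consistent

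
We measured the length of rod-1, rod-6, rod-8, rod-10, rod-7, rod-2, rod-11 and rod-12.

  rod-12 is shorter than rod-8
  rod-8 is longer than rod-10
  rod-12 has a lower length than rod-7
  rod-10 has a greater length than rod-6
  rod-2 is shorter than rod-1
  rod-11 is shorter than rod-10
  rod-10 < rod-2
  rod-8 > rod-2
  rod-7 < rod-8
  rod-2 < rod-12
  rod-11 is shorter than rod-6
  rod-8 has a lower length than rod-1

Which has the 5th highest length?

Piecing the relations together gives one ordering: rod-11 < rod-6 < rod-10 < rod-2 < rod-12 < rod-7 < rod-8 < rod-1.
The 5th largest is rod-2.

rod-2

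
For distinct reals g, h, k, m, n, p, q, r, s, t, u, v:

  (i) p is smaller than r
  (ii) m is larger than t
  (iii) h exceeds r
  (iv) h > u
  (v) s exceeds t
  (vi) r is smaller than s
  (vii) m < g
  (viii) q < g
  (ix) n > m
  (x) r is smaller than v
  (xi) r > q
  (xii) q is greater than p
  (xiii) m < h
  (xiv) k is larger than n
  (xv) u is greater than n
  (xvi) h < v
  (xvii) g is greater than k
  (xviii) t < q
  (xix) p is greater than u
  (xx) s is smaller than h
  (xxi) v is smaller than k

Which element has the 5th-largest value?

Chaining the given pairs: t < m < n < u < p < q < r < s < h < v < k < g.
Counting 5 from the largest end gives s.

s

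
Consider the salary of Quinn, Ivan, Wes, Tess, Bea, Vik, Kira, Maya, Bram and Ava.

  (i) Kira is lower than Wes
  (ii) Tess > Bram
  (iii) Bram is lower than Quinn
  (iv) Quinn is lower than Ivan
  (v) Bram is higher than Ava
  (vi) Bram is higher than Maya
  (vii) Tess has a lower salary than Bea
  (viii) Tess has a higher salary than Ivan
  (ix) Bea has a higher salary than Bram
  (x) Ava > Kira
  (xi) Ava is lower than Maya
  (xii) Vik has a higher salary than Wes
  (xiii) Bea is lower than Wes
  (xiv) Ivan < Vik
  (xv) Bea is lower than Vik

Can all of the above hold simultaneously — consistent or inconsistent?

consistent

The single ordering Kira < Ava < Maya < Bram < Quinn < Ivan < Tess < Bea < Wes < Vik satisfies every listed relation, so no contradiction arises.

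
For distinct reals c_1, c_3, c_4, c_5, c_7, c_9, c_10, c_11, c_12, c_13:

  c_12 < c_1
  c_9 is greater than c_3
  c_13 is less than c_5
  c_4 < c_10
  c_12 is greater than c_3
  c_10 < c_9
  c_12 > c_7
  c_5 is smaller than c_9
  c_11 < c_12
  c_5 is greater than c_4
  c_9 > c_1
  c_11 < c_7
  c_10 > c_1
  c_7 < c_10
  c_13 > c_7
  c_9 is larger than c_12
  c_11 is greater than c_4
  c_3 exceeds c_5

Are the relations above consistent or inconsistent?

consistent

The single ordering c_4 < c_11 < c_7 < c_13 < c_5 < c_3 < c_12 < c_1 < c_10 < c_9 satisfies every listed relation, so no contradiction arises.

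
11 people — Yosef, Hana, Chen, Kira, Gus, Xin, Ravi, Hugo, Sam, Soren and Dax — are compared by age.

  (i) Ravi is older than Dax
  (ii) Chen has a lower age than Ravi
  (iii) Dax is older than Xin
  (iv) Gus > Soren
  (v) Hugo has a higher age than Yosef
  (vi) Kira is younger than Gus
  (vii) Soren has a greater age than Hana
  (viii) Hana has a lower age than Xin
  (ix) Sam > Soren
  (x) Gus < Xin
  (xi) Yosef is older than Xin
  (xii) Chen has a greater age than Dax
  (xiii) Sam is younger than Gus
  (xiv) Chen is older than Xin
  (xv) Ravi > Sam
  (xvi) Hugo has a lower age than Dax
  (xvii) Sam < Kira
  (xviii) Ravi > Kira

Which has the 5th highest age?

Yosef

Piecing the relations together gives one ordering: Hana < Soren < Sam < Kira < Gus < Xin < Yosef < Hugo < Dax < Chen < Ravi.
Counting 5 from the largest end gives Yosef.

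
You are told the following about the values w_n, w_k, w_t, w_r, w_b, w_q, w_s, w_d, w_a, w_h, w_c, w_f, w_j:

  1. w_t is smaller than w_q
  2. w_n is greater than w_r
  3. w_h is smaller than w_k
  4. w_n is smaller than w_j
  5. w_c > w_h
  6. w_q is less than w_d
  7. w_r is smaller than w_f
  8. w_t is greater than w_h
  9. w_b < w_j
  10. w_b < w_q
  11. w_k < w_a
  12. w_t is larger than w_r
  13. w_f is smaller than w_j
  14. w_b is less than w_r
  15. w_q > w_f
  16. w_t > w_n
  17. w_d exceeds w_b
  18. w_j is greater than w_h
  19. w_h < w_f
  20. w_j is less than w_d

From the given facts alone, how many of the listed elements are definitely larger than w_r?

The elements the relations force above w_r are w_n, w_f, w_j, w_t, w_q, w_d — no chain reaches any other.
That is 6.

6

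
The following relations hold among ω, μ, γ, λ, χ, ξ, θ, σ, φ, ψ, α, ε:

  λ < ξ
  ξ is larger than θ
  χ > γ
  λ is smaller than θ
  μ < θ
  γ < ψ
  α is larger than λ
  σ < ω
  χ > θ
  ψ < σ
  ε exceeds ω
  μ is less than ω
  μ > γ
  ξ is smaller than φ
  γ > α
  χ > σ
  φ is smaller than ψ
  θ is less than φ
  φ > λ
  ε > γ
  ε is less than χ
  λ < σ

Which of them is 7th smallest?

The consecutive relations fix a unique order: λ < α < γ < μ < θ < ξ < φ < ψ < σ < ω < ε < χ.
The 7th smallest is φ.

φ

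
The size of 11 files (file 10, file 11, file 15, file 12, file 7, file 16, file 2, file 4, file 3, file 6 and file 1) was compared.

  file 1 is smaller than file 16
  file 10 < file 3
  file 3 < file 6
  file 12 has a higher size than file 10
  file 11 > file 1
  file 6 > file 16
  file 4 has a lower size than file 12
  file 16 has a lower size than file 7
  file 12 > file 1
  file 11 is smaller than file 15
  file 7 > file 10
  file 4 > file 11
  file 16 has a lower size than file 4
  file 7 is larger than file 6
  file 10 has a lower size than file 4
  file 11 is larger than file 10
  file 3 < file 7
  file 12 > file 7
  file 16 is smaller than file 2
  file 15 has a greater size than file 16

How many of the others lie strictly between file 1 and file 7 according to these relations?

The relations place file 1 below file 7. An element lies strictly between them when it is forced above file 1 and also forced below file 7.
Above file 1: {file 11, file 16, file 6, file 4, file 12, file 2, file 15}. Below file 7: {file 10, file 3, file 16, file 6}.
Intersection: {file 16, file 6} — 2.

2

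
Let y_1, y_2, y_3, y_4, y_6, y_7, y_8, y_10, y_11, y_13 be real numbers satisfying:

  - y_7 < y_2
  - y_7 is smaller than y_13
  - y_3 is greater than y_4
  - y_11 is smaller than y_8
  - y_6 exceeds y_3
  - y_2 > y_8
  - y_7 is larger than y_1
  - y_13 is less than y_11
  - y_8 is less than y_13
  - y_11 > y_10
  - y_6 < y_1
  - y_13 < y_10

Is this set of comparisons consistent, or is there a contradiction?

inconsistent

Chaining the given relations yields y_13 < y_10 < y_11 < y_8, so y_13 < y_8. But one relation states y_8 < y_13. These cannot both hold.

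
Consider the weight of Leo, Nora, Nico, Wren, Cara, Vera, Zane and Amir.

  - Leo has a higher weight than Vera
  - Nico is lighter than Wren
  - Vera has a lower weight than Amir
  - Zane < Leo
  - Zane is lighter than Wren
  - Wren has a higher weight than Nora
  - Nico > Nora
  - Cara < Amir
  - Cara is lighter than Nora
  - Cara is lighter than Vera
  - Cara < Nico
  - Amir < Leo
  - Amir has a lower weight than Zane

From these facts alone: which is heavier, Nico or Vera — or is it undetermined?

undetermined

Following every chain through Vera: above Vera we get Amir, Zane, Wren, Leo; below Vera we get Cara.
Nico is not reached, and no chain runs the other way from Nico to Vera.
So the given relations leave the order of Vera and Nico undetermined.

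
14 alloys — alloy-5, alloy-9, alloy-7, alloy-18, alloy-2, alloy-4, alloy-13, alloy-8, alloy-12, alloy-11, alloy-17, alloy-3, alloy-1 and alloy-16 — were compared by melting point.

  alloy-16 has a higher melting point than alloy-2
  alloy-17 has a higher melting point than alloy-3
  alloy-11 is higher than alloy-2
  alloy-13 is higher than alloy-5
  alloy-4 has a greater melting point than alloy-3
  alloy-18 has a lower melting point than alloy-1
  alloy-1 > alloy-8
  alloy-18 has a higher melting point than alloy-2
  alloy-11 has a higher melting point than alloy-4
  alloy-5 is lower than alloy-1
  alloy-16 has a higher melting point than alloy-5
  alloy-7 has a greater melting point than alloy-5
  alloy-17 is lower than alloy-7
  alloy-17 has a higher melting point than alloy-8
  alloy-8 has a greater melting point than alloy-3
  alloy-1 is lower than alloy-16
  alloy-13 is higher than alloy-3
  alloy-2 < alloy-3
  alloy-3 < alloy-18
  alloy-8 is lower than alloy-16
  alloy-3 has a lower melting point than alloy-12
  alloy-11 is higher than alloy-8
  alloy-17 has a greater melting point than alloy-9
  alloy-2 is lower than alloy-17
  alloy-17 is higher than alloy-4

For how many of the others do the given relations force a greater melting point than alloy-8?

5

From alloy-8 the given relations immediately reach alloy-11, alloy-1, alloy-17, alloy-16.
From those, alloy-7 — 5 in total.
Nothing else is reachable above alloy-8; 5 in all.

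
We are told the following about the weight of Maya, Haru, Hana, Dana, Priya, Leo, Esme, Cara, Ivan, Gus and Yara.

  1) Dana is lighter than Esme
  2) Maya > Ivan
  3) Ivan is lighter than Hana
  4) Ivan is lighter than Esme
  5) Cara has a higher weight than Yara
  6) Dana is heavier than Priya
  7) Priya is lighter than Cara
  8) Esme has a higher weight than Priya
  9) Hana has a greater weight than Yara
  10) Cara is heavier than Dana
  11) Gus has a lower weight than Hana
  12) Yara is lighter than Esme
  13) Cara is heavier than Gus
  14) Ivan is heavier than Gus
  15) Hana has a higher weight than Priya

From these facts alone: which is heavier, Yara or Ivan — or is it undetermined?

undetermined

Following every chain through Yara: above Yara we get Hana, Cara, Esme.
Ivan is not reached, and no chain runs the other way from Ivan to Yara.
So the given relations leave the order of Yara and Ivan undetermined.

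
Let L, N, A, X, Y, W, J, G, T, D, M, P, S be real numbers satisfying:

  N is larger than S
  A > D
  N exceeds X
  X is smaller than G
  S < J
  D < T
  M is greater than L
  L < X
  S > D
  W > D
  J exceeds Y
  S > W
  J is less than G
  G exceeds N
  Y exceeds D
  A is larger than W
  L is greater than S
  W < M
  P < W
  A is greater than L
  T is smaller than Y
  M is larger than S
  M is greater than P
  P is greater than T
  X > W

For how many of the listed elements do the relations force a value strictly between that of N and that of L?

1

Chaining upward from L reaches: A, X, M, G.
Chaining downward from N reaches: D, T, P, W, S, X.
Strictly between L and N are those in both lists: X — 1 element.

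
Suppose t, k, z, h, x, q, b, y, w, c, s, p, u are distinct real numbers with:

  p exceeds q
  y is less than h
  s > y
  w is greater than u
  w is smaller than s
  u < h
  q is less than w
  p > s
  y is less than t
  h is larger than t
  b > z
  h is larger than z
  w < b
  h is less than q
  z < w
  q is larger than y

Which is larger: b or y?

b

Link the given pairs in sequence: y < t; t < h; h < q; q < w; w < b.
Together: y < t < h < q < w < b.
So y < b; b is the larger of the two.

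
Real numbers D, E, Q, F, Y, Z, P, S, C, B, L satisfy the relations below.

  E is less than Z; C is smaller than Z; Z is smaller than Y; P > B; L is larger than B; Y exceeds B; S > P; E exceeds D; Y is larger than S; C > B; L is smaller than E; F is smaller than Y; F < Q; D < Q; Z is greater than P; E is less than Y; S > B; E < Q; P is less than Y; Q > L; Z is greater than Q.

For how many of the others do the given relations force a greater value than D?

4

The elements the relations force above D are E, Q, Z, Y — no chain reaches any other.
That is 4.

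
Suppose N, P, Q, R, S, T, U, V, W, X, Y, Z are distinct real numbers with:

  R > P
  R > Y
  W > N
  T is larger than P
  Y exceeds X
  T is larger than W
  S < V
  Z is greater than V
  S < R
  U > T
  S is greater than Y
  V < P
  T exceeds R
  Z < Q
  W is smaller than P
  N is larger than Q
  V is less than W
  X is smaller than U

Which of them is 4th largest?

P

Chaining the given pairs: X < Y < S < V < Z < Q < N < W < P < R < T < U.
The 4th largest is P.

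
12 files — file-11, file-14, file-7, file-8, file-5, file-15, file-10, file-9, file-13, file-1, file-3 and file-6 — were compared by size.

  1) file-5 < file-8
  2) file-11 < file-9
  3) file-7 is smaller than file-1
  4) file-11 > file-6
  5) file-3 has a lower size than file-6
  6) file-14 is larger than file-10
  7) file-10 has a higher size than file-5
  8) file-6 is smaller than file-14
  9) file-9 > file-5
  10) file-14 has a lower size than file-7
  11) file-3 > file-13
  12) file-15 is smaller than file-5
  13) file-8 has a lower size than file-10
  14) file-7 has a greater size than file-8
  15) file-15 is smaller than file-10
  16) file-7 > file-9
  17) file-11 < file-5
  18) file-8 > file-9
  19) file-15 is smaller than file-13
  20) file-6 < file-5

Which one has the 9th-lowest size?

The consecutive relations fix a unique order: file-15 < file-13 < file-3 < file-6 < file-11 < file-5 < file-9 < file-8 < file-10 < file-14 < file-7 < file-1.
Counting 9 from the smallest end gives file-10.

file-10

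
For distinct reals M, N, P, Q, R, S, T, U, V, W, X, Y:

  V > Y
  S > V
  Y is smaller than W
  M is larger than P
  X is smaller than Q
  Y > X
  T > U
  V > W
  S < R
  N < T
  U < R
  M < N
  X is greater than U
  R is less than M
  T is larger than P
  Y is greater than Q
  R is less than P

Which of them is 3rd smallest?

The consecutive relations fix a unique order: U < X < Q < Y < W < V < S < R < P < M < N < T.
Counting 3 from the smallest end gives Q.

Q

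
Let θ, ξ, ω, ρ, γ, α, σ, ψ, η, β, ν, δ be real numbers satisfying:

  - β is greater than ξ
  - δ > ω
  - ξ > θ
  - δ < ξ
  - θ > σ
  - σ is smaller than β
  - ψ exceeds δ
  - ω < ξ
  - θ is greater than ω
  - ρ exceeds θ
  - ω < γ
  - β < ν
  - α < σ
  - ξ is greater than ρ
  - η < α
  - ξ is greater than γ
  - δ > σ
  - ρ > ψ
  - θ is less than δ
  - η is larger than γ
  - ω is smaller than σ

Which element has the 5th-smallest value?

σ

Piecing the relations together gives one ordering: ω < γ < η < α < σ < θ < δ < ψ < ρ < ξ < β < ν.
The 5th smallest is σ.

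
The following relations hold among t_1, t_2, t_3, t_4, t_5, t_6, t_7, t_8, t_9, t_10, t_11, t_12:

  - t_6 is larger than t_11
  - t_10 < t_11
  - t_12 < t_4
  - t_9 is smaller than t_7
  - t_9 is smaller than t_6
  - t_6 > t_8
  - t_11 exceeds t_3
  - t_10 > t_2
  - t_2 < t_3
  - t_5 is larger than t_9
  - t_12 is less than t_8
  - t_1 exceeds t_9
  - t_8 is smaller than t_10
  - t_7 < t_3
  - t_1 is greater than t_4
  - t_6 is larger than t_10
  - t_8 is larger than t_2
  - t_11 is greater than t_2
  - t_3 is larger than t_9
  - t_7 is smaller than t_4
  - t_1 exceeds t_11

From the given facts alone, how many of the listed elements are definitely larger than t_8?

The elements the relations force above t_8 are t_10, t_11, t_6, t_1 — no chain reaches any other.
That is 4.

4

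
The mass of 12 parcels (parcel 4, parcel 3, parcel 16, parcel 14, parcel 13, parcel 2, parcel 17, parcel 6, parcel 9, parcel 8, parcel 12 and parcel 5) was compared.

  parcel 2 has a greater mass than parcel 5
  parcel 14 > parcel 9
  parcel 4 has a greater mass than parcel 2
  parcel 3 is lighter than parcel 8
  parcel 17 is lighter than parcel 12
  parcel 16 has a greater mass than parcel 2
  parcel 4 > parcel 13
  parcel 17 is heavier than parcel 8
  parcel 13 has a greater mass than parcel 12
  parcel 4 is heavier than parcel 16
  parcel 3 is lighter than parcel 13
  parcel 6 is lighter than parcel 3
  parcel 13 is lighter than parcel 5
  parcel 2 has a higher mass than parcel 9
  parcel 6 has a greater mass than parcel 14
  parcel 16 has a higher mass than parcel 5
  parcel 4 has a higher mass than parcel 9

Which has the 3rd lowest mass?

parcel 6

The consecutive relations fix a unique order: parcel 9 < parcel 14 < parcel 6 < parcel 3 < parcel 8 < parcel 17 < parcel 12 < parcel 13 < parcel 5 < parcel 2 < parcel 16 < parcel 4.
Counting 3 from the smallest end gives parcel 6.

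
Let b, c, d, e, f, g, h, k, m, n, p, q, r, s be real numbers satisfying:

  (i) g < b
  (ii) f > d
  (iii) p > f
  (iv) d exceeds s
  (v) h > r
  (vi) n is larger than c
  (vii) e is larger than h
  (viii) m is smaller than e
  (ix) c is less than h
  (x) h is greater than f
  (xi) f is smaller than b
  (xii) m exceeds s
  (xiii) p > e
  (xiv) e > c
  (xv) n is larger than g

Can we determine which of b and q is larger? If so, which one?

undetermined

Following every chain through q: nothing is chained to q.
b is not reached, and no chain runs the other way from b to q.
So the given relations leave the order of q and b undetermined.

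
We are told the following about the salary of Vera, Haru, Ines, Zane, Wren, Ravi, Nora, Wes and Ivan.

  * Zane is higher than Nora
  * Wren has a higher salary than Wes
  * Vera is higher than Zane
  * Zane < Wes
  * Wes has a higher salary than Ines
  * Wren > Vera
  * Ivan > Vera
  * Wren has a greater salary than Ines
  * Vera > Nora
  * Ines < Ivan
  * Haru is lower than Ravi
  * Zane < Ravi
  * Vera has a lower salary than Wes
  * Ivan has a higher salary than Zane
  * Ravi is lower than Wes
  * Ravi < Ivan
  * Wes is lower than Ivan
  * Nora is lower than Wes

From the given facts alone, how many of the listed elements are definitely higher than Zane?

From Zane the given relations immediately reach Vera, Ravi, Wes, Ivan.
From those, Wren — 5 in total.
Nothing else is reachable above Zane; 5 in all.

5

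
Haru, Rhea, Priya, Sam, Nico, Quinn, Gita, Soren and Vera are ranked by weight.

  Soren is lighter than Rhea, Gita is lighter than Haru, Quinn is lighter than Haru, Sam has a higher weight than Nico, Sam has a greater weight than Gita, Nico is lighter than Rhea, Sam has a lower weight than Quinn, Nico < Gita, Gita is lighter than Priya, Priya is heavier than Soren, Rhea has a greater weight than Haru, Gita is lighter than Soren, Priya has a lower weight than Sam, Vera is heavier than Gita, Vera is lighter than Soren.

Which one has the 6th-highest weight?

Piecing the relations together gives one ordering: Nico < Gita < Vera < Soren < Priya < Sam < Quinn < Haru < Rhea.
Counting 6 from the largest end gives Soren.

Soren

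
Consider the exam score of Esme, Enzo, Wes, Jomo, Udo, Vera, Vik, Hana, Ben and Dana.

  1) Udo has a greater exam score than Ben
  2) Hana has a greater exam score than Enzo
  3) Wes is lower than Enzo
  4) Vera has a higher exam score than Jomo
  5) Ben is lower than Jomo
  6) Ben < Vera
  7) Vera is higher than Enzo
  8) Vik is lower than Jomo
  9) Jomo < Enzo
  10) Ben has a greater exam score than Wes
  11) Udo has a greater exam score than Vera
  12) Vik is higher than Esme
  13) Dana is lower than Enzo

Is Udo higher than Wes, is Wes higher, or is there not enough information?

Udo

Wes < Ben and Ben < Jomo give Wes < Jomo.
With Jomo < Enzo: Wes < Ben < Jomo < Enzo.
With Enzo < Vera: Wes < Ben < Jomo < Enzo < Vera.
With Vera < Udo: Wes < Ben < Jomo < Enzo < Vera < Udo.
So Udo is higher.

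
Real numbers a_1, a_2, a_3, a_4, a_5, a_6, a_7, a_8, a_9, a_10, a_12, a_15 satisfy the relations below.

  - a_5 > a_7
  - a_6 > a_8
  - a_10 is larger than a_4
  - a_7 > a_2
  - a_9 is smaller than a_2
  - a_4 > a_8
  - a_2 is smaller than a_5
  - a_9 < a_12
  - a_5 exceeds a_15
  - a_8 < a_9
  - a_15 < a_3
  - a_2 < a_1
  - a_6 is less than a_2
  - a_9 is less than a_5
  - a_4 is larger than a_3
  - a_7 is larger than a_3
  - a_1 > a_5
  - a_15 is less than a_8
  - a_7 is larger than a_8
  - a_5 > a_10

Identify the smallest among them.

a_3 is not least since a_15 < a_3; a_8 is not least since a_15 < a_8; a_4 is not least since a_3 < a_4; a_6 is not least since a_8 < a_6; a_9 is not least since a_8 < a_9; a_2 is not least since a_6 < a_2; a_10 is not least since a_4 < a_10; a_12 is not least since a_9 < a_12; a_7 is not least since a_3 < a_7; a_5 is not least since a_9 < a_5; a_1 is not least since a_2 < a_1.
Only a_15 has nothing below it, so a_15 is the smallest.

a_15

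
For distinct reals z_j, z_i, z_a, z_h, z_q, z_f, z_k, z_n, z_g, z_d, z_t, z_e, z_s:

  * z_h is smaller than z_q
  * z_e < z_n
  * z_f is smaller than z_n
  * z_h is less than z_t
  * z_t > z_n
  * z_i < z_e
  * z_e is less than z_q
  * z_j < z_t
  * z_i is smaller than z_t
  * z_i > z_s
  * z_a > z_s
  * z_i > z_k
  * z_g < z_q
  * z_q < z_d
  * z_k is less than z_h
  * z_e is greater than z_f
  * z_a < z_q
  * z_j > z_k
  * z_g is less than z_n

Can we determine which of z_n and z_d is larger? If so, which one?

Following every chain through z_n: above z_n we get z_t; below z_n we get z_g, z_f, z_k, z_s, z_i, z_e.
z_d is not reached, and no chain runs the other way from z_d to z_n.
So the given relations leave the order of z_n and z_d undetermined.

undetermined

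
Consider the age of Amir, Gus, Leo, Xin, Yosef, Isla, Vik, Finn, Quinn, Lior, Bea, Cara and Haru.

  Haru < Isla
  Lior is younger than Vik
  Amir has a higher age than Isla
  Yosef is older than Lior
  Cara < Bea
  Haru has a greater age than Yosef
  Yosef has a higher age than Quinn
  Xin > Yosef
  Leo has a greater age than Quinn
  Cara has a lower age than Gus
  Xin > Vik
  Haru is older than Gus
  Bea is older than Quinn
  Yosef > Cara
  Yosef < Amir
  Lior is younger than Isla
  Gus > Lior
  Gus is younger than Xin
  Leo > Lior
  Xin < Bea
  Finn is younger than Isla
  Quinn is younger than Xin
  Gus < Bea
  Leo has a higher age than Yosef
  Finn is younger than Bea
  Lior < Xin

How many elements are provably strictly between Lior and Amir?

Chaining upward from Lior reaches: Gus, Yosef, Haru, Isla, Vik, Xin, Leo, Bea.
Chaining downward from Amir reaches: Quinn, Finn, Cara, Gus, Yosef, Haru, Isla.
Strictly between Lior and Amir are those in both lists: Gus, Yosef, Haru, Isla — 4 elements.

4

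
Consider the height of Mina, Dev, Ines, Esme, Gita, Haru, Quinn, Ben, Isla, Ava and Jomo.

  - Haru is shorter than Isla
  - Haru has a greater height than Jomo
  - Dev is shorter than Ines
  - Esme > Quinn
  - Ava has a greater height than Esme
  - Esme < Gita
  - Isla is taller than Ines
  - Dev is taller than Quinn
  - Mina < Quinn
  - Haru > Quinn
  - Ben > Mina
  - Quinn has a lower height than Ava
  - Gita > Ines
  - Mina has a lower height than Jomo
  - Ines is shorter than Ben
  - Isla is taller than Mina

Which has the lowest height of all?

Chaining upward from Mina: directly above it, Quinn, Jomo, Ben, Isla; then Esme, Dev, Ava, Haru; then Ines, Gita.
That covers every other element, and nothing is given below Mina, so Mina is the lowest height.

Mina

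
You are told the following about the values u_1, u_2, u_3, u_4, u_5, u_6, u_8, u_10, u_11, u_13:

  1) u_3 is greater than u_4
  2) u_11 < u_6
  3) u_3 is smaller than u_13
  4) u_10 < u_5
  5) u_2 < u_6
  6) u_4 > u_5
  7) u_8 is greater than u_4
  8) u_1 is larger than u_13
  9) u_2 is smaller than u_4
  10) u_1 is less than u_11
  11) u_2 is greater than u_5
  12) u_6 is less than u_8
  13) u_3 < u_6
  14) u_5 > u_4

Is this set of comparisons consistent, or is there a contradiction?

We have u_4 < u_5 stated directly, yet also u_5 < u_2 < u_4 by chaining the others — so u_5 < u_4. Contradiction.

inconsistent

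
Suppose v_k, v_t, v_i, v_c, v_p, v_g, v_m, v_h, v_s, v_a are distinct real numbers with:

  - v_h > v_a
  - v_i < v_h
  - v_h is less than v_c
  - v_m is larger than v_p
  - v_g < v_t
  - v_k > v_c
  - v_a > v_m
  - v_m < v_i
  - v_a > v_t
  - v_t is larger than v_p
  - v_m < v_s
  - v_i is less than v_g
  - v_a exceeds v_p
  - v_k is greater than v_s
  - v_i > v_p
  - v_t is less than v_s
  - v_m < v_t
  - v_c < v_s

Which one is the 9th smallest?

v_s

Piecing the relations together gives one ordering: v_p < v_m < v_i < v_g < v_t < v_a < v_h < v_c < v_s < v_k.
Counting 9 from the smallest end gives v_s.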